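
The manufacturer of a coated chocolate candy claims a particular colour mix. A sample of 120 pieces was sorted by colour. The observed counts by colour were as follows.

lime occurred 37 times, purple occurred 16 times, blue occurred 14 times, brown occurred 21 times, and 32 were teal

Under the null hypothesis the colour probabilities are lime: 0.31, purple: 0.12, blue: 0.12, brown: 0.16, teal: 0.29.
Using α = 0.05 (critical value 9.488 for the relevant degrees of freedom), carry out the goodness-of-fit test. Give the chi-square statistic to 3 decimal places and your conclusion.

Expected counts E_i = n·p_i: 120×0.31 = 37.2, 120×0.12 = 14.4, 120×0.12 = 14.4, 120×0.16 = 19.2, 120×0.29 = 34.8.
lime: (37 − 37.2)²/37.2 = 0.04/37.2 = 0.0011
purple: (16 − 14.4)²/14.4 = 2.56/14.4 = 0.1778
blue: (14 − 14.4)²/14.4 = 0.16/14.4 = 0.0111
brown: (21 − 19.2)²/19.2 = 3.24/19.2 = 0.1688
teal: (32 − 34.8)²/34.8 = 7.84/34.8 = 0.2253
Sum = 0.584
df = 4. Since 0.584 < 9.488, we do not reject H₀.

0.584; do not reject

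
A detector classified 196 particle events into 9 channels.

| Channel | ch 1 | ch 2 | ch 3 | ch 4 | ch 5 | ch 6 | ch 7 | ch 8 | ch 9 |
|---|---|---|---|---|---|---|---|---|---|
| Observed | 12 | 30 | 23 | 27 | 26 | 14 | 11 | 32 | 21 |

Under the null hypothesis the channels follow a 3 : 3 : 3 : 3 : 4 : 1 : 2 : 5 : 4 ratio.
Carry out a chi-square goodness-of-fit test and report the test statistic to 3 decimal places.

19.412

Ratio total = 28. Expected counts: 196×3/28 = 21, 196×3/28 = 21, 196×3/28 = 21, 196×3/28 = 21, 196×4/28 = 28, 196×1/28 = 7, 196×2/28 = 14, 196×5/28 = 35, 196×4/28 = 28.
χ² = (12−21)²/21 + (30−21)²/21 + (23−21)²/21 + (27−21)²/21 + (26−28)²/28 + (14−7)²/7 + (11−14)²/14 + (32−35)²/35 + (21−28)²/28
   = 3.8571 + 3.8571 + 0.1905 + 1.7143 + 0.1429 + 7.0000 + 0.6429 + 0.2571 + 1.7500
Sum = 19.412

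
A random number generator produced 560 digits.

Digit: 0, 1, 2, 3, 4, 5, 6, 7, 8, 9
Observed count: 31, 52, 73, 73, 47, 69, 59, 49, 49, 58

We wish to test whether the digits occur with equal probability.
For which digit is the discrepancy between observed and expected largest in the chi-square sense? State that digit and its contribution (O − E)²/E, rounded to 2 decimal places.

0, 11.16

Under H₀ each category has probability 1/10, so each expected count is 560/10 = 56.
χ² = (31−56)²/56 + (52−56)²/56 + (73−56)²/56 + (73−56)²/56 + (47−56)²/56 + (69−56)²/56 + (59−56)²/56 + (49−56)²/56 + (49−56)²/56 + (58−56)²/56
   = 11.161 + 0.286 + 5.161 + 5.161 + 1.446 + 3.018 + 0.161 + 0.875 + 0.875 + 0.071
The largest term is for 0: 11.16.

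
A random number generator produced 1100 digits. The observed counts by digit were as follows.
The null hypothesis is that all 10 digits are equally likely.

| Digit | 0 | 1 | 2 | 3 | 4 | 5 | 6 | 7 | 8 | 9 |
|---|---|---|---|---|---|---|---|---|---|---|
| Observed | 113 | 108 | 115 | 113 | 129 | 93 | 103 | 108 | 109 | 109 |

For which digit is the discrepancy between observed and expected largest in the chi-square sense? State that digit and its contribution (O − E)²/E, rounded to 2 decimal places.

Under H₀ each category has probability 1/10, so each expected count is 1100/10 = 110.
0: (113 − 110)²/110 = 9/110 = 0.082
1: (108 − 110)²/110 = 4/110 = 0.036
2: (115 − 110)²/110 = 25/110 = 0.227
3: (113 − 110)²/110 = 9/110 = 0.082
4: (129 − 110)²/110 = 361/110 = 3.282
5: (93 − 110)²/110 = 289/110 = 2.627
6: (103 − 110)²/110 = 49/110 = 0.445
7: (108 − 110)²/110 = 4/110 = 0.036
8: (109 − 110)²/110 = 1/110 = 0.009
9: (109 − 110)²/110 = 1/110 = 0.009
The largest term is for 4: 3.28.

4, 3.28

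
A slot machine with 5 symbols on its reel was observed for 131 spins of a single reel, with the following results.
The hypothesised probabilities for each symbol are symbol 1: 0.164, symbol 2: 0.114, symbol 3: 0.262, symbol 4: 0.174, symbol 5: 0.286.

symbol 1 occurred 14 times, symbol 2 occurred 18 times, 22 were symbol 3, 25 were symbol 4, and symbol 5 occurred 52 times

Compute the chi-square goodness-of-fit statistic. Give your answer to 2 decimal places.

Expected counts E_i = n·p_i: 131×0.164 = 21.484, 131×0.114 = 14.934, 131×0.262 = 34.322, 131×0.174 = 22.794, 131×0.286 = 37.466.
symbol 1: (14 − 21.484)²/21.484 = 56.010256/21.484 = 2.607
symbol 2: (18 − 14.934)²/14.934 = 9.400356/14.934 = 0.629
symbol 3: (22 − 34.322)²/34.322 = 151.831684/34.322 = 4.424
symbol 4: (25 − 22.794)²/22.794 = 4.866436/22.794 = 0.213
symbol 5: (52 − 37.466)²/37.466 = 211.237156/37.466 = 5.638
Sum = 13.51

13.51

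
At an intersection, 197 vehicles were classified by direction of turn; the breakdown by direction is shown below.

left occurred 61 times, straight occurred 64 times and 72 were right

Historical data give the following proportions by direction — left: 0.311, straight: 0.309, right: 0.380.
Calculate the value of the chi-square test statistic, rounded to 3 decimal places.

0.271

Expected counts E_i = n·p_i: 197×0.311 = 61.267, 197×0.309 = 60.873, 197×0.380 = 74.86.
χ² = (61−61.267)²/61.267 + (64−60.873)²/60.873 + (72−74.86)²/74.86
   = 0.0012 + 0.1606 + 0.1093
Sum = 0.271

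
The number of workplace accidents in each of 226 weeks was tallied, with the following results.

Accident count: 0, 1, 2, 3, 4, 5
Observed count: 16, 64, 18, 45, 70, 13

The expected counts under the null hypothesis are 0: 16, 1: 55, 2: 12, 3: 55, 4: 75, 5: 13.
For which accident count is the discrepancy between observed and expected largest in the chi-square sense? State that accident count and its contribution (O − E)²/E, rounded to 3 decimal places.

cat         O        E   (O−E)²/E
0          16       16     0.0000
1          64       55     1.4727
2          18       12     3.0000
3          45       55     1.8182
4          70       75     0.3333
5          13       13     0.0000
The largest term is for 2: 3.000.

2, 3.000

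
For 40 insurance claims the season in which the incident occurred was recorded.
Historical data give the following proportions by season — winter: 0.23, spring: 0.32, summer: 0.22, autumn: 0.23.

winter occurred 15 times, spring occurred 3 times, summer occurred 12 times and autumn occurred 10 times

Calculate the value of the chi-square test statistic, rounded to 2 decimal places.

Expected counts E_i = n·p_i: 40×0.23 = 9.2, 40×0.32 = 12.8, 40×0.22 = 8.8, 40×0.23 = 9.2.
winter: (15 − 9.2)²/9.2 = 33.64/9.2 = 3.657
spring: (3 − 12.8)²/12.8 = 96.04/12.8 = 7.503
summer: (12 − 8.8)²/8.8 = 10.24/8.8 = 1.164
autumn: (10 − 9.2)²/9.2 = 0.64/9.2 = 0.070
Sum = 12.39

12.39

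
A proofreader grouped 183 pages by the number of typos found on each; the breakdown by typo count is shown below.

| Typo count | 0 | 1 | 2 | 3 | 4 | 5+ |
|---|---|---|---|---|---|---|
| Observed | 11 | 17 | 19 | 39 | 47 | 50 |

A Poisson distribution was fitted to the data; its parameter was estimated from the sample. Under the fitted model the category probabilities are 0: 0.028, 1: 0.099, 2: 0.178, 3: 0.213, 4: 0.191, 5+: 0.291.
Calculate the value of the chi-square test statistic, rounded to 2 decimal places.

Expected counts E_i = n·p_i: 183×0.028 = 5.124, 183×0.099 = 18.117, 183×0.178 = 32.574, 183×0.213 = 38.979, 183×0.191 = 34.953, 183×0.291 = 53.253.
χ² = (11−5.124)²/5.124 + (17−18.117)²/18.117 + (19−32.574)²/32.574 + (39−38.979)²/38.979 + (47−34.953)²/34.953 + (50−53.253)²/53.253
   = 6.738 + 0.069 + 5.656 + 0.000 + 4.152 + 0.199
Sum = 16.81

16.81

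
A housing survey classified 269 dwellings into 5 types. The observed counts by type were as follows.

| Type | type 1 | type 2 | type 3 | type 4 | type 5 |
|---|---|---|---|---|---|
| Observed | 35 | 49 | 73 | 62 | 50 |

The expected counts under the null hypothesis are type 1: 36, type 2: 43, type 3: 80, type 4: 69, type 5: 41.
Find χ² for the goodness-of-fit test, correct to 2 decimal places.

4.16

type 1: (35 − 36)²/36 = 1/36 = 0.028
type 2: (49 − 43)²/43 = 36/43 = 0.837
type 3: (73 − 80)²/80 = 49/80 = 0.613
type 4: (62 − 69)²/69 = 49/69 = 0.710
type 5: (50 − 41)²/41 = 81/41 = 1.976
Sum = 4.16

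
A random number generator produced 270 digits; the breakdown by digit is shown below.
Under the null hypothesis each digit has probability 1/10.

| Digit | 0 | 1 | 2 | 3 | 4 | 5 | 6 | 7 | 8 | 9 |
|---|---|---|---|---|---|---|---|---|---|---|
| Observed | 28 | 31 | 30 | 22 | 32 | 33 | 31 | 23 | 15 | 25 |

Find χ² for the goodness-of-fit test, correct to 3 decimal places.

10.815

Expected count for each of the 10 categories: 270/10 = 27.
0: (28 − 27)²/27 = 1/27 = 0.0370
1: (31 − 27)²/27 = 16/27 = 0.5926
2: (30 − 27)²/27 = 9/27 = 0.3333
3: (22 − 27)²/27 = 25/27 = 0.9259
4: (32 − 27)²/27 = 25/27 = 0.9259
5: (33 − 27)²/27 = 36/27 = 1.3333
6: (31 − 27)²/27 = 16/27 = 0.5926
7: (23 − 27)²/27 = 16/27 = 0.5926
8: (15 − 27)²/27 = 144/27 = 5.3333
9: (25 − 27)²/27 = 4/27 = 0.1481
Sum = 10.815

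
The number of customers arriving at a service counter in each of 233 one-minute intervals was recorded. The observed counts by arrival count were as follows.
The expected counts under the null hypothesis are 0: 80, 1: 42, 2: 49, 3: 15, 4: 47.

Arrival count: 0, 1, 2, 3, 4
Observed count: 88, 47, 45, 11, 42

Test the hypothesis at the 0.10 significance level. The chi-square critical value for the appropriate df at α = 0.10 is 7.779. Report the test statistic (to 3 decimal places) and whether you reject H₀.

cat         O        E   (O−E)²/E
0          88       80     0.8000
1          47       42     0.5952
2          45       49     0.3265
3          11       15     1.0667
4          42       47     0.5319
Sum = 3.320
df = 4. Since 3.320 < 7.779, we do not reject H₀.

3.320; do not reject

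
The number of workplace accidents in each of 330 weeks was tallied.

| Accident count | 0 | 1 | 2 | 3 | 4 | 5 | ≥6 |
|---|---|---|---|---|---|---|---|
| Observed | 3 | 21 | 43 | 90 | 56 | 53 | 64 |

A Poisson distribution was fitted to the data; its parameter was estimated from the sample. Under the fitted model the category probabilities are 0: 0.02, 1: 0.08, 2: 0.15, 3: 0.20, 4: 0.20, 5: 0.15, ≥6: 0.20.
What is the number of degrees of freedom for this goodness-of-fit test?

There are k = 7 categories and 1 parameter estimated from the data, so df = 7 − 1 − 1 = 5.

5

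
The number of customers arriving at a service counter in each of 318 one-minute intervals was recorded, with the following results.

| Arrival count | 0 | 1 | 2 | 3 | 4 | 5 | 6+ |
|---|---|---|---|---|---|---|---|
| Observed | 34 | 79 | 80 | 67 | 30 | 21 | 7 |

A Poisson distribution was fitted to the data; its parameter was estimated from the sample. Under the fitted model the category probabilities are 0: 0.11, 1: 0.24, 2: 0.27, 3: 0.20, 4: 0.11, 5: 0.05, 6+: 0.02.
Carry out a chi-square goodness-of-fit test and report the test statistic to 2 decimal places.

Expected counts E_i = n·p_i: 318×0.11 = 34.98, 318×0.24 = 76.32, 318×0.27 = 85.86, 318×0.20 = 63.6, 318×0.11 = 34.98, 318×0.05 = 15.9, 318×0.02 = 6.36.
0: (34 − 34.98)²/34.98 = 0.9604/34.98 = 0.027
1: (79 − 76.32)²/76.32 = 7.1824/76.32 = 0.094
2: (80 − 85.86)²/85.86 = 34.3396/85.86 = 0.400
3: (67 − 63.6)²/63.6 = 11.56/63.6 = 0.182
4: (30 − 34.98)²/34.98 = 24.8004/34.98 = 0.709
5: (21 − 15.9)²/15.9 = 26.01/15.9 = 1.636
6+: (7 − 6.36)²/6.36 = 0.4096/6.36 = 0.064
Sum = 3.11

3.11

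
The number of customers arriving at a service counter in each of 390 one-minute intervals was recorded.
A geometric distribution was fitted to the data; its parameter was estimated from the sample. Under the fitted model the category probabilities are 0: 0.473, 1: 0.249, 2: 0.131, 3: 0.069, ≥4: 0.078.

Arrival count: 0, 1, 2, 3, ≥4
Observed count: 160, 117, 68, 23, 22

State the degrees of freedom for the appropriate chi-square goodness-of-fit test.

There are k = 5 categories and 1 parameter estimated from the data, so df = 5 − 1 − 1 = 3.

3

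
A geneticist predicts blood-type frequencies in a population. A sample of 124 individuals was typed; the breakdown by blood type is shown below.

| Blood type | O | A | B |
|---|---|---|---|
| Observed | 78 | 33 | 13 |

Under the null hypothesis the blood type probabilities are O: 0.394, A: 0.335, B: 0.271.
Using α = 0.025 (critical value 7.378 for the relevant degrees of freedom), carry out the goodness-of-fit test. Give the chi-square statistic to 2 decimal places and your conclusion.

Expected counts E_i = n·p_i: 124×0.394 = 48.856, 124×0.335 = 41.54, 124×0.271 = 33.604.
O: (78 − 48.856)²/48.856 = 849.372736/48.856 = 17.385
A: (33 − 41.54)²/41.54 = 72.9316/41.54 = 1.756
B: (13 − 33.604)²/33.604 = 424.524816/33.604 = 12.633
Sum = 31.77
df = 2. Since 31.77 > 7.378, we reject H₀.

31.77; reject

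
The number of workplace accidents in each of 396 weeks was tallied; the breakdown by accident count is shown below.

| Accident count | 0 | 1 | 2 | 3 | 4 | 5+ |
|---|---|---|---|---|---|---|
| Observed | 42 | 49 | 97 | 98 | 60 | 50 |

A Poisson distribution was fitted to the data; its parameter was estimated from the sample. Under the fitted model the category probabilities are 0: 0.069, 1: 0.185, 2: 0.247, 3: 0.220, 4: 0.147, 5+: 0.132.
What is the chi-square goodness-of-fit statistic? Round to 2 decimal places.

17.44

Expected counts E_i = n·p_i: 396×0.069 = 27.324, 396×0.185 = 73.26, 396×0.247 = 97.812, 396×0.220 = 87.12, 396×0.147 = 58.212, 396×0.132 = 52.272.
0: (42 − 27.324)²/27.324 = 215.384976/27.324 = 7.883
1: (49 − 73.26)²/73.26 = 588.5476/73.26 = 8.034
2: (97 − 97.812)²/97.812 = 0.659344/97.812 = 0.007
3: (98 − 87.12)²/87.12 = 118.3744/87.12 = 1.359
4: (60 − 58.212)²/58.212 = 3.196944/58.212 = 0.055
5+: (50 − 52.272)²/52.272 = 5.161984/52.272 = 0.099
Sum = 17.44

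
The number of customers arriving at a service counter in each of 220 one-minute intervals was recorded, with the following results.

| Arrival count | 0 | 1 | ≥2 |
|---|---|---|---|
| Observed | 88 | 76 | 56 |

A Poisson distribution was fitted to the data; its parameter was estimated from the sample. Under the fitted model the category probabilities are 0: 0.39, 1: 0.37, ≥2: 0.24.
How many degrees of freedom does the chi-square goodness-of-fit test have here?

There are k = 3 categories and 1 parameter estimated from the data, so df = 3 − 1 − 1 = 1.

1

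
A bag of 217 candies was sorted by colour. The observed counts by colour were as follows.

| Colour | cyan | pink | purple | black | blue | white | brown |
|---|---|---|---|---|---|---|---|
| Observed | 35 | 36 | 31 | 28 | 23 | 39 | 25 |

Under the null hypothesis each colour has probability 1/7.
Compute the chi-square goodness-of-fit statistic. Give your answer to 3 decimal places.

6.903

Under H₀ each category has probability 1/7, so each expected count is 217/7 = 31.
χ² = (35−31)²/31 + (36−31)²/31 + (31−31)²/31 + (28−31)²/31 + (23−31)²/31 + (39−31)²/31 + (25−31)²/31
   = 0.5161 + 0.8065 + 0.0000 + 0.2903 + 2.0645 + 2.0645 + 1.1613
Sum = 6.903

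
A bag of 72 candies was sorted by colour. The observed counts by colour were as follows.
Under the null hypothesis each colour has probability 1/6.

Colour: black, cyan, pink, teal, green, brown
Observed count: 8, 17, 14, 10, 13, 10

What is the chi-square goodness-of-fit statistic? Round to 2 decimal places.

4.50

Expected count for each of the 6 categories: 72/6 = 12.
black: (8 − 12)²/12 = 16/12 = 1.333
cyan: (17 − 12)²/12 = 25/12 = 2.083
pink: (14 − 12)²/12 = 4/12 = 0.333
teal: (10 − 12)²/12 = 4/12 = 0.333
green: (13 − 12)²/12 = 1/12 = 0.083
brown: (10 − 12)²/12 = 4/12 = 0.333
Sum = 4.50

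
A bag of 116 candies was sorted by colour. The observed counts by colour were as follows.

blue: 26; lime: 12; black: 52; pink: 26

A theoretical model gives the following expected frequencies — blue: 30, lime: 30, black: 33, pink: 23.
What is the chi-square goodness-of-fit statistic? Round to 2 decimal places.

22.66

cat         O        E   (O−E)²/E
blue       26       30      0.533
lime       12       30     10.800
black      52       33     10.939
pink       26       23      0.391
Sum = 22.66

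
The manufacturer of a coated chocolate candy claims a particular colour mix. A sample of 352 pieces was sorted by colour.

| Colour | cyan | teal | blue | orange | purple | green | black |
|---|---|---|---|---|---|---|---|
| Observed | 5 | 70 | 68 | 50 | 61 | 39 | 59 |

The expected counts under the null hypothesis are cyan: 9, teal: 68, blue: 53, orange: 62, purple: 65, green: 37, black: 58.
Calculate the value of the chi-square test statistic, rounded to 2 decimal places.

χ² = (5−9)²/9 + (70−68)²/68 + (68−53)²/53 + (50−62)²/62 + (61−65)²/65 + (39−37)²/37 + (59−58)²/58
   = 1.778 + 0.059 + 4.245 + 2.323 + 0.246 + 0.108 + 0.017
Sum = 8.78

8.78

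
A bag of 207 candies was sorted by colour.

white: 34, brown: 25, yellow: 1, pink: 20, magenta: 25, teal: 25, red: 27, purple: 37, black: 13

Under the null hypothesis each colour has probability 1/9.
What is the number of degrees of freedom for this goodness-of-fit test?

There are k = 9 categories and no parameters were estimated from the data, so df = 9 − 1 = 8.

8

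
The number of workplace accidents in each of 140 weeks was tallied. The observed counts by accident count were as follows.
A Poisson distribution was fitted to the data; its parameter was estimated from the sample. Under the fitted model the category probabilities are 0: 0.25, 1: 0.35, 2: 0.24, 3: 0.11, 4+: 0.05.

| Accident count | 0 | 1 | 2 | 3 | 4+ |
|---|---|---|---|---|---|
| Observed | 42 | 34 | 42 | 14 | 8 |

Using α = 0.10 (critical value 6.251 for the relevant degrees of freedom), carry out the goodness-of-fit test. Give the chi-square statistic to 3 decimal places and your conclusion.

8.362; reject

Expected counts E_i = n·p_i: 140×0.25 = 35, 140×0.35 = 49, 140×0.24 = 33.6, 140×0.11 = 15.4, 140×0.05 = 7.
0: (42 − 35)²/35 = 49/35 = 1.4000
1: (34 − 49)²/49 = 225/49 = 4.5918
2: (42 − 33.6)²/33.6 = 70.56/33.6 = 2.1000
3: (14 − 15.4)²/15.4 = 1.96/15.4 = 0.1273
4+: (8 − 7)²/7 = 1/7 = 0.1429
Sum = 8.362
df = 3. Since 8.362 > 6.251, we reject H₀.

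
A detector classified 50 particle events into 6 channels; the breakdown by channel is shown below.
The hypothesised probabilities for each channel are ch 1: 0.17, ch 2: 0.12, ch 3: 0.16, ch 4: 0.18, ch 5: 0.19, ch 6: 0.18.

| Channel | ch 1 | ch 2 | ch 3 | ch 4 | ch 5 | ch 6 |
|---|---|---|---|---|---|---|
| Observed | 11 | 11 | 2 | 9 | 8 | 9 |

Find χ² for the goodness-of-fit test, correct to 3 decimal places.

9.639

Expected counts E_i = n·p_i: 50×0.17 = 8.5, 50×0.12 = 6, 50×0.16 = 8, 50×0.18 = 9, 50×0.19 = 9.5, 50×0.18 = 9.
ch 1: (11 − 8.5)²/8.5 = 6.25/8.5 = 0.7353
ch 2: (11 − 6)²/6 = 25/6 = 4.1667
ch 3: (2 − 8)²/8 = 36/8 = 4.5000
ch 4: (9 − 9)²/9 = 0/9 = 0.0000
ch 5: (8 − 9.5)²/9.5 = 2.25/9.5 = 0.2368
ch 6: (9 − 9)²/9 = 0/9 = 0.0000
Sum = 9.639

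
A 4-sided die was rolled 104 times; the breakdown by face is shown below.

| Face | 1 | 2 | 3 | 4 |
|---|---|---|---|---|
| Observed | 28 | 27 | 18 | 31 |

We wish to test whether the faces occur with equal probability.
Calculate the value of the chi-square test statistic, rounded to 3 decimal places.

3.615

Expected count for each of the 4 categories: 104/4 = 26.
1: (28 − 26)²/26 = 4/26 = 0.1538
2: (27 − 26)²/26 = 1/26 = 0.0385
3: (18 − 26)²/26 = 64/26 = 2.4615
4: (31 − 26)²/26 = 25/26 = 0.9615
Sum = 3.615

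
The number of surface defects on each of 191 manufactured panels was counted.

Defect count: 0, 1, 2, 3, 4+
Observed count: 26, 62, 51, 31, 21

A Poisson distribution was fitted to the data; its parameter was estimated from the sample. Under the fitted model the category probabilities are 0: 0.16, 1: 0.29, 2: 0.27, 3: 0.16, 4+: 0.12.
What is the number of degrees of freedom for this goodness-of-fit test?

3

There are k = 5 categories and 1 parameter estimated from the data, so df = 5 − 1 − 1 = 3.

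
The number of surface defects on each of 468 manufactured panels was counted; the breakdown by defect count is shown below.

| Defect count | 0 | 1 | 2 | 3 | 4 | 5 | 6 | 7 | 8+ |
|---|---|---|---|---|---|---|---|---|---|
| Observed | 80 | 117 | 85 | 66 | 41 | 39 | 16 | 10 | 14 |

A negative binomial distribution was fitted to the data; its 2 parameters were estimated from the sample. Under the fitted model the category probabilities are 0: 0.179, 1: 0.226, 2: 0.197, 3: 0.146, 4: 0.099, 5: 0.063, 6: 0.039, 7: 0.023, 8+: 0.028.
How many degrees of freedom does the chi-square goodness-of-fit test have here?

There are k = 9 categories and 2 parameters estimated from the data, so df = 9 − 1 − 2 = 6.

6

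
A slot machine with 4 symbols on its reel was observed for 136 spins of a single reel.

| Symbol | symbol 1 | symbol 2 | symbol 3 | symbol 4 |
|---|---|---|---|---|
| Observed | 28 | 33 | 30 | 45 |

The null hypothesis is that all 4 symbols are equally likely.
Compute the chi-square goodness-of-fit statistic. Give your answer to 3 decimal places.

5.118

Expected count for each of the 4 categories: 136/4 = 34.
symbol 1: (28 − 34)²/34 = 36/34 = 1.0588
symbol 2: (33 − 34)²/34 = 1/34 = 0.0294
symbol 3: (30 − 34)²/34 = 16/34 = 0.4706
symbol 4: (45 − 34)²/34 = 121/34 = 3.5588
Sum = 5.118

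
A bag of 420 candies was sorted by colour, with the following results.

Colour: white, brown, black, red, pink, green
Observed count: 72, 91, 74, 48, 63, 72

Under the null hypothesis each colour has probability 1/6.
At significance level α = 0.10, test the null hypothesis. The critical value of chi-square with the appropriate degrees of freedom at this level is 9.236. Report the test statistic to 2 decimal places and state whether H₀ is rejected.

14.26; reject

Under H₀ each category has probability 1/6, so each expected count is 420/6 = 70.
cat         O        E   (O−E)²/E
white      72       70      0.057
brown      91       70      6.300
black      74       70      0.229
red        48       70      6.914
pink       63       70      0.700
green      72       70      0.057
Sum = 14.26
df = 5. Since 14.26 > 9.236, we reject H₀.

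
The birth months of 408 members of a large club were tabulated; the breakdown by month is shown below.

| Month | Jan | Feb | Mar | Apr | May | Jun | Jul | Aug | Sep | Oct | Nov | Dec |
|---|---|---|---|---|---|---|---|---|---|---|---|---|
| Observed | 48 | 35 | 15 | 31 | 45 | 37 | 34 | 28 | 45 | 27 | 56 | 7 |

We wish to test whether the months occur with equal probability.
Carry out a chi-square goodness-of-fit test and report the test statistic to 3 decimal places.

Under H₀ each category has probability 1/12, so each expected count is 408/12 = 34.
cat         O        E   (O−E)²/E
Jan        48       34     5.7647
Feb        35       34     0.0294
Mar        15       34    10.6176
Apr        31       34     0.2647
May        45       34     3.5588
Jun        37       34     0.2647
Jul        34       34     0.0000
Aug        28       34     1.0588
Sep        45       34     3.5588
Oct        27       34     1.4412
Nov        56       34    14.2353
Dec         7       34    21.4412
Sum = 62.235

62.235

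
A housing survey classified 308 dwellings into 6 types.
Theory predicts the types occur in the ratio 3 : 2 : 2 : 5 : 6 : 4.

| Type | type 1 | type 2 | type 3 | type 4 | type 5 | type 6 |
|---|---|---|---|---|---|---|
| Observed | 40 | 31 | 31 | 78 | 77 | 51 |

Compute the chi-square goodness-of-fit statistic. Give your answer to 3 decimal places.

2.682

Ratio total = 22. Expected counts: 308×3/22 = 42, 308×2/22 = 28, 308×2/22 = 28, 308×5/22 = 70, 308×6/22 = 84, 308×4/22 = 56.
type 1: (40 − 42)²/42 = 4/42 = 0.0952
type 2: (31 − 28)²/28 = 9/28 = 0.3214
type 3: (31 − 28)²/28 = 9/28 = 0.3214
type 4: (78 − 70)²/70 = 64/70 = 0.9143
type 5: (77 − 84)²/84 = 49/84 = 0.5833
type 6: (51 − 56)²/56 = 25/56 = 0.4464
Sum = 2.682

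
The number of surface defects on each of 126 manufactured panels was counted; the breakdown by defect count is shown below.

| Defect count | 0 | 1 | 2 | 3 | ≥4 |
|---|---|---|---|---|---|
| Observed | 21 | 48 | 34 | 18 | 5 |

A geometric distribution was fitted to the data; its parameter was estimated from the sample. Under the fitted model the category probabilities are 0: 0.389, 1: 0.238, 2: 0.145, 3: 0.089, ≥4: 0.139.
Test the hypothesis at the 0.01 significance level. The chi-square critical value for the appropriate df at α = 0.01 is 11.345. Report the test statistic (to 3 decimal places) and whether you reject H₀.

Expected counts E_i = n·p_i: 126×0.389 = 49.014, 126×0.238 = 29.988, 126×0.145 = 18.27, 126×0.089 = 11.214, 126×0.139 = 17.514.
cat         O        E   (O−E)²/E
0          21   49.014    16.0114
1          48   29.988    10.8187
2          34    18.27    13.5431
3          18   11.214     4.1065
≥4          5   17.514     8.9414
Sum = 53.421
df = 3. Since 53.421 > 11.345, we reject H₀.

53.421; reject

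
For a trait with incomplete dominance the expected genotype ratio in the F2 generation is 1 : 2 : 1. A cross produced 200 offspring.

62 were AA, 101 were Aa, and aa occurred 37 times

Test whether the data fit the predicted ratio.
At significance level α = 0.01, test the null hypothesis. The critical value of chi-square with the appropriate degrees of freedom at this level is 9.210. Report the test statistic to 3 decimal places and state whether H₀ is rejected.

6.270; do not reject

Ratio total = 4. Expected counts: 200×1/4 = 50, 200×2/4 = 100, 200×1/4 = 50.
χ² = (62−50)²/50 + (101−100)²/100 + (37−50)²/50
   = 2.8800 + 0.0100 + 3.3800
Sum = 6.270
df = 2. Since 6.270 < 9.210, we do not reject H₀.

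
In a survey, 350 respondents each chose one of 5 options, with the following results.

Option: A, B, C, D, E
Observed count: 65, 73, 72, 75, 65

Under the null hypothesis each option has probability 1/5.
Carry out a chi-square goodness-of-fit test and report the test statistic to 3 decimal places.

Expected count for each of the 5 categories: 350/5 = 70.
A: (65 − 70)²/70 = 25/70 = 0.3571
B: (73 − 70)²/70 = 9/70 = 0.1286
C: (72 − 70)²/70 = 4/70 = 0.0571
D: (75 − 70)²/70 = 25/70 = 0.3571
E: (65 − 70)²/70 = 25/70 = 0.3571
Sum = 1.257

1.257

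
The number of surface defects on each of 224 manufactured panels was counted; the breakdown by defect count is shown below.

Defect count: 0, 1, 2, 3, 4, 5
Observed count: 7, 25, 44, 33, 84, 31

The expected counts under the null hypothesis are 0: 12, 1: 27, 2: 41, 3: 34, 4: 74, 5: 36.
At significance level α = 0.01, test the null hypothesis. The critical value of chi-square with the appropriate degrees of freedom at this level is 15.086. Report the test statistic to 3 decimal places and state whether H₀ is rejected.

4.526; do not reject

0: (7 − 12)²/12 = 25/12 = 2.0833
1: (25 − 27)²/27 = 4/27 = 0.1481
2: (44 − 41)²/41 = 9/41 = 0.2195
3: (33 − 34)²/34 = 1/34 = 0.0294
4: (84 − 74)²/74 = 100/74 = 1.3514
5: (31 − 36)²/36 = 25/36 = 0.6944
Sum = 4.526
df = 5. Since 4.526 < 15.086, we do not reject H₀.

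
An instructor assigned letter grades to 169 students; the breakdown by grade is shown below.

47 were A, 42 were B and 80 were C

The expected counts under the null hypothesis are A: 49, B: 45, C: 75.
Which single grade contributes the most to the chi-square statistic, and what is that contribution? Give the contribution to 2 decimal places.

A: (47 − 49)²/49 = 4/49 = 0.082
B: (42 − 45)²/45 = 9/45 = 0.200
C: (80 − 75)²/75 = 25/75 = 0.333
The largest term is for C: 0.33.

C, 0.33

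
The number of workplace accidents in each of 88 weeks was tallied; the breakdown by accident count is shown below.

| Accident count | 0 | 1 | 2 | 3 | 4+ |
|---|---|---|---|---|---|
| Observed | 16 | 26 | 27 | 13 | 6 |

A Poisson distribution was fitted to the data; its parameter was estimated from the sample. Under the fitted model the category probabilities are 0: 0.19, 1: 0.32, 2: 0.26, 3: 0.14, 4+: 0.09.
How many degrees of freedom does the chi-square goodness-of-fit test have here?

3

There are k = 5 categories and 1 parameter estimated from the data, so df = 5 − 1 − 1 = 3.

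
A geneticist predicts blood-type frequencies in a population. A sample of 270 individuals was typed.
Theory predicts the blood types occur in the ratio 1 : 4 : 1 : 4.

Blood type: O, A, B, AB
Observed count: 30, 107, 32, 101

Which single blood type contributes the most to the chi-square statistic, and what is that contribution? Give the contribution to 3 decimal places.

B, 0.926

Ratio total = 10. Expected counts: 270×1/10 = 27, 270×4/10 = 108, 270×1/10 = 27, 270×4/10 = 108.
O: (30 − 27)²/27 = 9/27 = 0.3333
A: (107 − 108)²/108 = 1/108 = 0.0093
B: (32 − 27)²/27 = 25/27 = 0.9259
AB: (101 − 108)²/108 = 49/108 = 0.4537
The largest term is for B: 0.926.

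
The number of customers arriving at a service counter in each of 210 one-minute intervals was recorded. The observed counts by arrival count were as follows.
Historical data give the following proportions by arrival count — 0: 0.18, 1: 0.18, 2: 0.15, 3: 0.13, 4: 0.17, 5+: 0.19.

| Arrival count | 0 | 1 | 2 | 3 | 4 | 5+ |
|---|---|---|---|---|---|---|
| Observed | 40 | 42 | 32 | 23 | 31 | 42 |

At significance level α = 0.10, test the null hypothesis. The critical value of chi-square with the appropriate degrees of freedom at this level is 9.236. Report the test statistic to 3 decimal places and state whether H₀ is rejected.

Expected counts E_i = n·p_i: 210×0.18 = 37.8, 210×0.18 = 37.8, 210×0.15 = 31.5, 210×0.13 = 27.3, 210×0.17 = 35.7, 210×0.19 = 39.9.
0: (40 − 37.8)²/37.8 = 4.84/37.8 = 0.1280
1: (42 − 37.8)²/37.8 = 17.64/37.8 = 0.4667
2: (32 − 31.5)²/31.5 = 0.25/31.5 = 0.0079
3: (23 − 27.3)²/27.3 = 18.49/27.3 = 0.6773
4: (31 − 35.7)²/35.7 = 22.09/35.7 = 0.6188
5+: (42 − 39.9)²/39.9 = 4.41/39.9 = 0.1105
Sum = 2.009
df = 5. Since 2.009 < 9.236, we do not reject H₀.

2.009; do not reject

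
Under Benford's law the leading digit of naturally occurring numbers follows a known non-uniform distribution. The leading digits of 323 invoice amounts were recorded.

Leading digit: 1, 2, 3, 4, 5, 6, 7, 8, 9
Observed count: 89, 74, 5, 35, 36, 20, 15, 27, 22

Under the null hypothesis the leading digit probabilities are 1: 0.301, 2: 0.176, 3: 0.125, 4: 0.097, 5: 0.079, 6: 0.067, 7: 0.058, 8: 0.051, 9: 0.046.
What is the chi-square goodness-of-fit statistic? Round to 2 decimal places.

Expected counts E_i = n·p_i: 323×0.301 = 97.223, 323×0.176 = 56.848, 323×0.125 = 40.375, 323×0.097 = 31.331, 323×0.079 = 25.517, 323×0.067 = 21.641, 323×0.058 = 18.734, 323×0.051 = 16.473, 323×0.046 = 14.858.
χ² = (89−97.223)²/97.223 + (74−56.848)²/56.848 + (5−40.375)²/40.375 + (35−31.331)²/31.331 + (36−25.517)²/25.517 + (20−21.641)²/21.641 + (15−18.734)²/18.734 + (27−16.473)²/16.473 + (22−14.858)²/14.858
   = 0.695 + 5.175 + 30.994 + 0.430 + 4.307 + 0.124 + 0.744 + 6.727 + 3.433
Sum = 52.63

52.63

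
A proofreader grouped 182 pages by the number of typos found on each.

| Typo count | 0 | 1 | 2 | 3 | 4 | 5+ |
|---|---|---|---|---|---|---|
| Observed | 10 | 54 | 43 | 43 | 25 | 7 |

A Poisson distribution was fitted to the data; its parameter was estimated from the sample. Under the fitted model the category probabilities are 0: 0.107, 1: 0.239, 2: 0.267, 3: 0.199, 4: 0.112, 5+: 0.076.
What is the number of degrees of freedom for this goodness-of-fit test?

There are k = 6 categories and 1 parameter estimated from the data, so df = 6 − 1 − 1 = 4.

4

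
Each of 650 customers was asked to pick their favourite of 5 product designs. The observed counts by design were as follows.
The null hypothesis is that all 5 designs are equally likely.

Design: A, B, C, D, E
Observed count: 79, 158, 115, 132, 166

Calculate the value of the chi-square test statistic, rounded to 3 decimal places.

Under H₀ each category has probability 1/5, so each expected count is 650/5 = 130.
χ² = (79−130)²/130 + (158−130)²/130 + (115−130)²/130 + (132−130)²/130 + (166−130)²/130
   = 20.0077 + 6.0308 + 1.7308 + 0.0308 + 9.9692
Sum = 37.769

37.769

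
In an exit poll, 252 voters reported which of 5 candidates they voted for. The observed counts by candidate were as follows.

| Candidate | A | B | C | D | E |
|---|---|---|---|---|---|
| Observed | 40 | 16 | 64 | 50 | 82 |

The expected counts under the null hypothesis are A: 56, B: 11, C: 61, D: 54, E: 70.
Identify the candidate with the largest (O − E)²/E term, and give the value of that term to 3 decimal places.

A, 4.571

cat         O        E   (O−E)²/E
A          40       56     4.5714
B          16       11     2.2727
C          64       61     0.1475
D          50       54     0.2963
E          82       70     2.0571
The largest term is for A: 4.571.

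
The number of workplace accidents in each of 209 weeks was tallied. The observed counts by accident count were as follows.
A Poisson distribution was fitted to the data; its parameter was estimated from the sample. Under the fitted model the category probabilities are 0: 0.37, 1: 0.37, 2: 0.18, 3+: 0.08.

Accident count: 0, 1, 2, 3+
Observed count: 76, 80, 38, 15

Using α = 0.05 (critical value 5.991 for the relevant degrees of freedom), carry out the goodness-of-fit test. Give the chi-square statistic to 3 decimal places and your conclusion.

Expected counts E_i = n·p_i: 209×0.37 = 77.33, 209×0.37 = 77.33, 209×0.18 = 37.62, 209×0.08 = 16.72.
χ² = (76−77.33)²/77.33 + (80−77.33)²/77.33 + (38−37.62)²/37.62 + (15−16.72)²/16.72
   = 0.0229 + 0.0922 + 0.0038 + 0.1769
Sum = 0.296
df = 2. Since 0.296 < 5.991, we do not reject H₀.

0.296; do not reject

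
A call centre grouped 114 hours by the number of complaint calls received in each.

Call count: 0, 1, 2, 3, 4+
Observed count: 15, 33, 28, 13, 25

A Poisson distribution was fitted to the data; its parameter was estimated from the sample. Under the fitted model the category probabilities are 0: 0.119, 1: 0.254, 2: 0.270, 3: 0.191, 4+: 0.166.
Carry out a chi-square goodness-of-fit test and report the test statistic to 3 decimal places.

6.454

Expected counts E_i = n·p_i: 114×0.119 = 13.566, 114×0.254 = 28.956, 114×0.270 = 30.78, 114×0.191 = 21.774, 114×0.166 = 18.924.
χ² = (15−13.566)²/13.566 + (33−28.956)²/28.956 + (28−30.78)²/30.78 + (13−21.774)²/21.774 + (25−18.924)²/18.924
   = 0.1516 + 0.5648 + 0.2511 + 3.5356 + 1.9508
Sum = 6.454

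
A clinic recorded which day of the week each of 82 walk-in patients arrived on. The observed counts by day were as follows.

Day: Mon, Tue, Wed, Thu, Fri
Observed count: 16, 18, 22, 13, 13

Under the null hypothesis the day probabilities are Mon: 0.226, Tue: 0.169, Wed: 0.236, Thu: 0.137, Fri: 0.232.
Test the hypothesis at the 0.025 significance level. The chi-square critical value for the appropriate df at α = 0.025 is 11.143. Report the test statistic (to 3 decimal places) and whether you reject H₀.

4.131; do not reject

Expected counts E_i = n·p_i: 82×0.226 = 18.532, 82×0.169 = 13.858, 82×0.236 = 19.352, 82×0.137 = 11.234, 82×0.232 = 19.024.
χ² = (16−18.532)²/18.532 + (18−13.858)²/13.858 + (22−19.352)²/19.352 + (13−11.234)²/11.234 + (13−19.024)²/19.024
   = 0.3459 + 1.2380 + 0.3623 + 0.2776 + 1.9075
Sum = 4.131
df = 4. Since 4.131 < 11.143, we do not reject H₀.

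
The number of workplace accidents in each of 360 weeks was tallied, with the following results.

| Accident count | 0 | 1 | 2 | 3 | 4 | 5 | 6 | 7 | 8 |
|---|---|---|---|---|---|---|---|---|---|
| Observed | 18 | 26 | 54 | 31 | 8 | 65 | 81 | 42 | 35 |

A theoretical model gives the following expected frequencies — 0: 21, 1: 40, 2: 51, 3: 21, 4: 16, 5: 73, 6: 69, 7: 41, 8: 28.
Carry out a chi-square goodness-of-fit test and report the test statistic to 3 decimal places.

19.005

0: (18 − 21)²/21 = 9/21 = 0.4286
1: (26 − 40)²/40 = 196/40 = 4.9000
2: (54 − 51)²/51 = 9/51 = 0.1765
3: (31 − 21)²/21 = 100/21 = 4.7619
4: (8 − 16)²/16 = 64/16 = 4.0000
5: (65 − 73)²/73 = 64/73 = 0.8767
6: (81 − 69)²/69 = 144/69 = 2.0870
7: (42 − 41)²/41 = 1/41 = 0.0244
8: (35 − 28)²/28 = 49/28 = 1.7500
Sum = 19.005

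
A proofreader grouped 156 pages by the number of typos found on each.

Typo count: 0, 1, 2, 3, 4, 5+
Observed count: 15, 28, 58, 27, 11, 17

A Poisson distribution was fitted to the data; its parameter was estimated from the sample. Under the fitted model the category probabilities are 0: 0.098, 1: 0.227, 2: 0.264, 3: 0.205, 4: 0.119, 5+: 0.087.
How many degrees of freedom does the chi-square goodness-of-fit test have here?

4

There are k = 6 categories and 1 parameter estimated from the data, so df = 6 − 1 − 1 = 4.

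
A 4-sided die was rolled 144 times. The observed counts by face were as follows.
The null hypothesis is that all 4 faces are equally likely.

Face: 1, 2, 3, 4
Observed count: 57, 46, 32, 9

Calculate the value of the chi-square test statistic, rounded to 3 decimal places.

35.722

Under H₀ each category has probability 1/4, so each expected count is 144/4 = 36.
cat         O        E   (O−E)²/E
1          57       36    12.2500
2          46       36     2.7778
3          32       36     0.4444
4           9       36    20.2500
Sum = 35.722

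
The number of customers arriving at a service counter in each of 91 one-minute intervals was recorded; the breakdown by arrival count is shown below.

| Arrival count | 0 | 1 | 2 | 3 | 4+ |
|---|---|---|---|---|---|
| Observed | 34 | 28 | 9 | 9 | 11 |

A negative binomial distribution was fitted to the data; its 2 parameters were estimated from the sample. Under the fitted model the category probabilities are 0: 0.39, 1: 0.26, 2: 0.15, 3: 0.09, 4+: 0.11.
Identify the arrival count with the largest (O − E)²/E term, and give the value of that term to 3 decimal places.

Expected counts E_i = n·p_i: 91×0.39 = 35.49, 91×0.26 = 23.66, 91×0.15 = 13.65, 91×0.09 = 8.19, 91×0.11 = 10.01.
0: (34 − 35.49)²/35.49 = 2.2201/35.49 = 0.0626
1: (28 − 23.66)²/23.66 = 18.8356/23.66 = 0.7961
2: (9 − 13.65)²/13.65 = 21.6225/13.65 = 1.5841
3: (9 − 8.19)²/8.19 = 0.6561/8.19 = 0.0801
4+: (11 − 10.01)²/10.01 = 0.9801/10.01 = 0.0979
The largest term is for 2: 1.584.

2, 1.584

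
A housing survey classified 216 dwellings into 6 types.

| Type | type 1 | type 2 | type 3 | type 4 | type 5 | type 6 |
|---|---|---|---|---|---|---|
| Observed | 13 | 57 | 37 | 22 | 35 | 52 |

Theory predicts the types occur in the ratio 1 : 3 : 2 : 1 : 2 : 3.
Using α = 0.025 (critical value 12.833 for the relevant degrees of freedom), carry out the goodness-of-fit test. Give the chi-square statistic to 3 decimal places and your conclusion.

2.574; do not reject

Ratio total = 12. Expected counts: 216×1/12 = 18, 216×3/12 = 54, 216×2/12 = 36, 216×1/12 = 18, 216×2/12 = 36, 216×3/12 = 54.
cat         O        E   (O−E)²/E
type 1     13       18     1.3889
type 2     57       54     0.1667
type 3     37       36     0.0278
type 4     22       18     0.8889
type 5     35       36     0.0278
type 6     52       54     0.0741
Sum = 2.574
df = 5. Since 2.574 < 12.833, we do not reject H₀.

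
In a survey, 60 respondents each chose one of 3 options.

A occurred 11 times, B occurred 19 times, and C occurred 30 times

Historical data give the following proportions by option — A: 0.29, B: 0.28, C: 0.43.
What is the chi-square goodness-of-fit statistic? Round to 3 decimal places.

Expected counts E_i = n·p_i: 60×0.29 = 17.4, 60×0.28 = 16.8, 60×0.43 = 25.8.
χ² = (11−17.4)²/17.4 + (19−16.8)²/16.8 + (30−25.8)²/25.8
   = 2.3540 + 0.2881 + 0.6837
Sum = 3.326

3.326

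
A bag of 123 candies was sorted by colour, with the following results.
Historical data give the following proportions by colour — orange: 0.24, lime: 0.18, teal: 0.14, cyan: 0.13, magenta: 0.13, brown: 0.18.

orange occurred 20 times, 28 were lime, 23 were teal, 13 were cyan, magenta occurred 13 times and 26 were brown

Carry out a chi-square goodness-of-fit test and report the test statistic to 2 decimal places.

8.35

Expected counts E_i = n·p_i: 123×0.24 = 29.52, 123×0.18 = 22.14, 123×0.14 = 17.22, 123×0.13 = 15.99, 123×0.13 = 15.99, 123×0.18 = 22.14.
cat          O        E   (O−E)²/E
orange      20    29.52      3.070
lime        28    22.14      1.551
teal        23    17.22      1.940
cyan        13    15.99      0.559
magenta     13    15.99      0.559
brown       26    22.14      0.673
Sum = 8.35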